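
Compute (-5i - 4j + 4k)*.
5i + 4j - 4k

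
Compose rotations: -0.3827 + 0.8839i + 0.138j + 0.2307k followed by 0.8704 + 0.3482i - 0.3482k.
-0.5605 + 0.6841i - 0.268j + 0.3821k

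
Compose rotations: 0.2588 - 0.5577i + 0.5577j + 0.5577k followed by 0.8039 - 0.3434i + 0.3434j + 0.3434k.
-0.3665 - 0.5372i + 0.5372j + 0.5372k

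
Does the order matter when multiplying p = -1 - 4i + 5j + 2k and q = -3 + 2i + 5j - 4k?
Yes: pq = -6 - 20i - 32j - 32k ≠ -6 + 40i - 8j + 28k = qp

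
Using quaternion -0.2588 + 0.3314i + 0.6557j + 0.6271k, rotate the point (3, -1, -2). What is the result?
(-2.851, -1.652, 1.773)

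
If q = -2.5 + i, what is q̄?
-2.5 - i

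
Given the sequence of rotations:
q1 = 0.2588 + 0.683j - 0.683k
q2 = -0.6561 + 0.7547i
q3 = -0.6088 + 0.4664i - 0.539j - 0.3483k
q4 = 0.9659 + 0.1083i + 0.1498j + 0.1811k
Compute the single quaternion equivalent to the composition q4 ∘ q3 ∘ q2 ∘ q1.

q2 · q1 = -0.1698 + 0.1953i + 0.0673j + 0.9636k
q3 · q2 · q1 = 0.3842 - 0.694i - 0.4669j - 0.3908k
q4 · q3 · q2 · q1 = 0.587 - 0.6027i - 0.4768j - 0.2545k
0.587 - 0.6027i - 0.4768j - 0.2545k


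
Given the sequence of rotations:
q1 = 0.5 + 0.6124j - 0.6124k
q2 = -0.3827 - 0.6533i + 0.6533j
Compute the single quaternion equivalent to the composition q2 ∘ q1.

q2 · q1 = -0.5914 - 0.7267i - 0.3078j - 0.1657k
-0.5914 - 0.7267i - 0.3078j - 0.1657k


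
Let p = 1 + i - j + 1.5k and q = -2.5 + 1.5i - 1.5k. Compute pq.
-1.75 + 0.5i + 6.25j - 3.75k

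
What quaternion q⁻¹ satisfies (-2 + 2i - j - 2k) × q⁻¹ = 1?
-0.1538 - 0.1538i + 0.0769j + 0.1538k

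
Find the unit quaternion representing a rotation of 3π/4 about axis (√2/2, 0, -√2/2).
0.3827 + 0.6533i - 0.6533k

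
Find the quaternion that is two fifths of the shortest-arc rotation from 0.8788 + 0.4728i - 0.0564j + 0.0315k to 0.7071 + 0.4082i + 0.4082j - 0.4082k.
0.8564 + 0.4726i + 0.1388j - 0.1545k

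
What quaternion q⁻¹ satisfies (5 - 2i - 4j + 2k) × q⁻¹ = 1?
0.102 + 0.0408i + 0.0816j - 0.0408k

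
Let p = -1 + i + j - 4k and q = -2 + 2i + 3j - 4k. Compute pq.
-19 + 4i - 9j + 13k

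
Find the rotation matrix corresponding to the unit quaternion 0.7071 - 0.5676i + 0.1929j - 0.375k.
[[0.6443, 0.3113, 0.6985], [-0.7493, 0.0744, 0.658], [0.1529, -0.9474, 0.2812]]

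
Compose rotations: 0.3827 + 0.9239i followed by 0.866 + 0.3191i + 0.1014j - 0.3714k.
0.0366 + 0.9222i - 0.3043j - 0.2358k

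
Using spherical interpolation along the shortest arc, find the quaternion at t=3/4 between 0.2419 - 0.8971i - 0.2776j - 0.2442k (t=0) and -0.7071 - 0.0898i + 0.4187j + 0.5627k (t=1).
0.674 - 0.211i - 0.4421j - 0.5529k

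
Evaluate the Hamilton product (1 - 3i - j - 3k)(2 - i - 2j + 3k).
6 - 16i + 8j + 2k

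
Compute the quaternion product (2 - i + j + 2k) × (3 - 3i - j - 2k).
8 - 9i - 7j + 6k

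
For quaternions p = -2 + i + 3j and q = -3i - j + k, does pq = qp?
No: pq = 6 + 9i + j + 6k ≠ 6 + 3i + 3j - 10k = qp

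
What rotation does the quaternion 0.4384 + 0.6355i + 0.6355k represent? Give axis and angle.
axis = (√2/2, 0, √2/2), θ = 128°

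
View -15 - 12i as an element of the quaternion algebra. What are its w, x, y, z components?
-15 - 12i + 0j + 0k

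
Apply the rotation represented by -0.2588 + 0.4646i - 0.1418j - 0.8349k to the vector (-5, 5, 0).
(-0.648, -5.631, 4.227)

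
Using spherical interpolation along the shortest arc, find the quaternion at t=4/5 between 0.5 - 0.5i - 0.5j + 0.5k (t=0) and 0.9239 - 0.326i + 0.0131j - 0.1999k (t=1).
0.9095 - 0.398i - 0.1079j - 0.0519k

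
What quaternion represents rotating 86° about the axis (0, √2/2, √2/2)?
0.7314 + 0.4822j + 0.4822k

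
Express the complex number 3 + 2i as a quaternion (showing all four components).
3 + 2i + 0j + 0k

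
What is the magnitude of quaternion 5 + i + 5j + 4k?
√67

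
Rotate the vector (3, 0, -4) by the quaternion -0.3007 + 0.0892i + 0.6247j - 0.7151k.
(-0.397, 4.984, -0.07)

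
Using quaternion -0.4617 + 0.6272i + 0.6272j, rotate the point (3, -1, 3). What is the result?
(-1.885, 3.885, 0.596)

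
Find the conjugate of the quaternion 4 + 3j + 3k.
4 - 3j - 3k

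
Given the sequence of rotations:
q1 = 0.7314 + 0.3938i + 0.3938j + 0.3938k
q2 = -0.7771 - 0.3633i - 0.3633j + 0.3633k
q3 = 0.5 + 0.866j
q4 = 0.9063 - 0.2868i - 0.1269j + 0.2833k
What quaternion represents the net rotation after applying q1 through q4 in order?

q2 · q1 = -0.4253 - 0.8579i - 0.2856j - 0.0403k
q3 · q2 · q1 = 0.0347 - 0.4638i - 0.5111j + 0.7228k
q4 · q3 · q2 · q1 = -0.3712 - 0.3772i - 0.3917j + 0.7526k
-0.3712 - 0.3772i - 0.3917j + 0.7526k


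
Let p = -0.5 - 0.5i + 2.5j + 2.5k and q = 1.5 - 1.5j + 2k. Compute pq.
-2 + 8i + 5.5j + 3.5k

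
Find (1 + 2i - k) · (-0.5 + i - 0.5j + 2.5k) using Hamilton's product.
-0.5i - 6.5j + 2k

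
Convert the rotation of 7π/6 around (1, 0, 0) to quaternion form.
-0.2588 + 0.9659i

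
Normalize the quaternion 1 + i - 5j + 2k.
0.1796 + 0.1796i - 0.898j + 0.3592k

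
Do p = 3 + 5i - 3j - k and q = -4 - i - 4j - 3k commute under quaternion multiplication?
No: pq = -22 - 18i + 16j - 28k ≠ -22 - 28i - 16j + 18k = qp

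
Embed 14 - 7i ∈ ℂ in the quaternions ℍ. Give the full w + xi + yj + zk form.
14 - 7i + 0j + 0k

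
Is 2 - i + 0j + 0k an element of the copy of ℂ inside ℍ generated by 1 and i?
Yes. The quaternion 2 - i has j- and k-coefficients y = z = 0, so it lies in the complex subalgebra spanned by 1 and i.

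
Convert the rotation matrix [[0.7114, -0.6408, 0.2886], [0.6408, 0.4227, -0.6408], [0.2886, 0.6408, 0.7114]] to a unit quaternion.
0.8434 + 0.3799i + 0.3799k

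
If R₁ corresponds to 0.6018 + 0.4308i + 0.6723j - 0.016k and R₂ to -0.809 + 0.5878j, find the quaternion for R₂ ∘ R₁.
-0.882 - 0.3579i - 0.1902j - 0.2403k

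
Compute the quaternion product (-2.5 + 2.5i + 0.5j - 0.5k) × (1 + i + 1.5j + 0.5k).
-5.5 + i - 5j + 1.5k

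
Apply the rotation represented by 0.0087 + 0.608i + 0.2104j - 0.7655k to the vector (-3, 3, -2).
(3.443, -2.796, 1.525)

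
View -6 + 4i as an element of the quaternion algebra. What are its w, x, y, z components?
-6 + 4i + 0j + 0k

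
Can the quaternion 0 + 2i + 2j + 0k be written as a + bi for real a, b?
No. The quaternion 2i + 2j has j-coefficient y = 2 and k-coefficient z = 0, not both zero, so it does not lie in the complex subalgebra spanned by 1 and i.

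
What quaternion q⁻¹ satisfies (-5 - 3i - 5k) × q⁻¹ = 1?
-0.0847 + 0.0508i + 0.0847k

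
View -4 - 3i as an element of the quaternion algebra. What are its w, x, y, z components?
-4 - 3i + 0j + 0k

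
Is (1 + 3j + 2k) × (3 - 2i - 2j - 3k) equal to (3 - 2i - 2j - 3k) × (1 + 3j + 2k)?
No: pq = 15 - 7i + 3j + 9k ≠ 15 + 3i + 11j - 3k = qp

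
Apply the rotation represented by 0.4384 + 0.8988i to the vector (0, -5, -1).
(0, 3.866, -3.325)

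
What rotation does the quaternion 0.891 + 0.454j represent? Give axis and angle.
axis = (0, 1, 0), θ = 54°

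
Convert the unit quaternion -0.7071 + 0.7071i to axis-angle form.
axis = (1, 0, 0), θ = 3π/2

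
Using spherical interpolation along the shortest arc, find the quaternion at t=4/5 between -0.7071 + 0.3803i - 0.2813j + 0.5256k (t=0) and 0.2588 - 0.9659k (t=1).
-0.373 + 0.0847i - 0.0626j + 0.9218k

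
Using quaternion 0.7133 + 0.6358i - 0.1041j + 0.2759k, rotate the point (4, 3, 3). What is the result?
(2.333, -1.731, 5.056)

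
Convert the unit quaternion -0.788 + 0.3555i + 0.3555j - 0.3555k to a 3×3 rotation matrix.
[[0.4945, -0.3075, -0.813], [0.813, 0.4945, 0.3075], [0.3075, -0.813, 0.4945]]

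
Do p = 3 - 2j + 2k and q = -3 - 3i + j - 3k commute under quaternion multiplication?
No: pq = -1 - 5i + 3j - 21k ≠ -1 - 13i + 15j - 9k = qp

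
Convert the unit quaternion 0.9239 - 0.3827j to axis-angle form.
axis = (0, -1, 0), θ = π/4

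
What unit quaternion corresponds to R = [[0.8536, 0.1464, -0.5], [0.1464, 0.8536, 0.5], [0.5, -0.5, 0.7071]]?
0.9239 - 0.2706i - 0.2706j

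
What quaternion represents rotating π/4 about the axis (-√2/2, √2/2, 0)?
0.9239 - 0.2706i + 0.2706j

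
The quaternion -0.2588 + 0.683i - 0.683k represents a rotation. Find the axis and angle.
axis = (√2/2, 0, -√2/2), θ = 7π/6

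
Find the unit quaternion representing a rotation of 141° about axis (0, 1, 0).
0.3338 + 0.9426j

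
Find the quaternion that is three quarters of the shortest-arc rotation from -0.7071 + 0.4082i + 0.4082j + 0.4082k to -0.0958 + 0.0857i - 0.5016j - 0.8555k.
-0.1367 + 0.0538i + 0.5381j + 0.83k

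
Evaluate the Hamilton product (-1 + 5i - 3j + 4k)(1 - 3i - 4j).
2 + 24i - 11j - 25k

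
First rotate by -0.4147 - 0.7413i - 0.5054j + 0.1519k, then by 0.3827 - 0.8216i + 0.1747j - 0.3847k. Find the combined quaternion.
-0.621 - 0.1109i + 0.1441j + 0.7624k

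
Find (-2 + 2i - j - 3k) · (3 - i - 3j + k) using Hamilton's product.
-4 - 2i + 4j - 18k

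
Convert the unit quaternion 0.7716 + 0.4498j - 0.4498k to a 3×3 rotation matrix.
[[0.1907, 0.6941, 0.6941], [-0.6941, 0.5954, -0.4046], [-0.6941, -0.4046, 0.5954]]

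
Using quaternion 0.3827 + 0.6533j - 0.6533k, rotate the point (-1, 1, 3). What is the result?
(2.707, -1.914, 0.086)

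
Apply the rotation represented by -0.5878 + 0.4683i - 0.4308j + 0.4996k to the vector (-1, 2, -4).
(-3.659, 0.635, -2.684)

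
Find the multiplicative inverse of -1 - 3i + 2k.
-0.0714 + 0.2143i - 0.1429k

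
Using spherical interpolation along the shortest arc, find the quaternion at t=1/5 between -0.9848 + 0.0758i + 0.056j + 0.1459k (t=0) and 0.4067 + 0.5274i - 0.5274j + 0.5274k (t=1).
-0.9797 - 0.0704i + 0.1873j - 0.0082k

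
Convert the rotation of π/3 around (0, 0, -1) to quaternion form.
0.866 - 0.5k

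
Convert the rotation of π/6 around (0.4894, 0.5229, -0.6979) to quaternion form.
0.9659 + 0.1267i + 0.1353j - 0.1806k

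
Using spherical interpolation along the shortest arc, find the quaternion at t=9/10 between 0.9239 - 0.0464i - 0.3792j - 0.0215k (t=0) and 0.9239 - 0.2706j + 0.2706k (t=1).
0.9281 - 0.0047i - 0.2829j + 0.2421k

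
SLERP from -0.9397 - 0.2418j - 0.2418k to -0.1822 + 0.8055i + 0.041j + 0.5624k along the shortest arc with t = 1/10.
-0.9529 + 0.124i - 0.2317j - 0.1514k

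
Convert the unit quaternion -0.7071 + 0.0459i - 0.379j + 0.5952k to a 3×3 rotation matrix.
[[0.0042, 0.8069, 0.5906], [-0.8765, 0.2873, -0.3862], [-0.4813, -0.5161, 0.7085]]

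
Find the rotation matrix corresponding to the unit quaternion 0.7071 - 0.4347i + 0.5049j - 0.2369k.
[[0.3779, -0.1039, 0.92], [-0.774, 0.5098, 0.3755], [-0.5081, -0.854, 0.1122]]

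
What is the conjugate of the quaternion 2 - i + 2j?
2 + i - 2j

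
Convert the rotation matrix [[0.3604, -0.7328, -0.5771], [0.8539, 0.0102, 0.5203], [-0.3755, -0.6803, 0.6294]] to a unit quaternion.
0.7071 - 0.4245i - 0.0713j + 0.561k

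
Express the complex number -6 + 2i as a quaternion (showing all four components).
-6 + 2i + 0j + 0k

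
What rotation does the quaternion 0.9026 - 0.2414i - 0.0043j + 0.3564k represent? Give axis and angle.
axis = (-0.5608, -0.01, 0.8279), θ = 51°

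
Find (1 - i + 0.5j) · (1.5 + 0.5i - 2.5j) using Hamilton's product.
3.25 - i - 1.75j + 2.25k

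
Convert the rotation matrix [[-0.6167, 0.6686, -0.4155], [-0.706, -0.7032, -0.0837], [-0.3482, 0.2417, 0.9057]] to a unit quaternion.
-0.3827 - 0.2126i + 0.044j + 0.898k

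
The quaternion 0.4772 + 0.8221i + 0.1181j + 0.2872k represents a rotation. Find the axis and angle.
axis = (0.9355, 0.1344, 0.3268), θ = 123°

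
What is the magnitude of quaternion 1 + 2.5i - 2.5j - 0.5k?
3.708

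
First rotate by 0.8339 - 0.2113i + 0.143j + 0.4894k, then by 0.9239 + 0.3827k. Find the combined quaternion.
0.5831 - 0.2499i + 0.0513j + 0.7713k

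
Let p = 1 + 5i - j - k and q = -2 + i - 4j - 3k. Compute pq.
-14 - 10i + 12j - 20k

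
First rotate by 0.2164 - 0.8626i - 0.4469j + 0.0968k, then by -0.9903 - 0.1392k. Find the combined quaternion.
-0.2008 + 0.792i + 0.5626j - 0.126k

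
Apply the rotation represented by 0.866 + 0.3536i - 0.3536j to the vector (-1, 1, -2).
(0.225, 2.225, -1)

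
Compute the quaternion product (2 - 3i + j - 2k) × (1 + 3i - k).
9 + 2i - 8j - 7k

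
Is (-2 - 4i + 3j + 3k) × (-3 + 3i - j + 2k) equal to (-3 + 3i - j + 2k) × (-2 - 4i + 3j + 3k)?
No: pq = 15 + 15i + 10j - 18k ≠ 15 - 3i - 24j - 8k = qp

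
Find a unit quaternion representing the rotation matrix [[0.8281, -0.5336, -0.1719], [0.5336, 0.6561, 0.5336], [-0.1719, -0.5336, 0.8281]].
0.91 - 0.2932i + 0.2932k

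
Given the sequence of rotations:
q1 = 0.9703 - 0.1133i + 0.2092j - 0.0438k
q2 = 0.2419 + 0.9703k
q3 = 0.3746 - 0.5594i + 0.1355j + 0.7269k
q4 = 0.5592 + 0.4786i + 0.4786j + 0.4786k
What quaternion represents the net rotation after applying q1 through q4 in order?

q2 · q1 = 0.2772 - 0.2304i - 0.0593j + 0.9309k
q3 · q2 · q1 = -0.6937 - 0.0721i + 0.3686j + 0.6146k
q4 · q3 · q2 · q1 = -0.824 - 0.2546i - 0.4545j + 0.2226k
-0.824 - 0.2546i - 0.4545j + 0.2226k


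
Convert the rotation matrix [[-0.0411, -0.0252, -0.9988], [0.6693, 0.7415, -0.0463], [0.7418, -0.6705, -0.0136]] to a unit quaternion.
0.6494 - 0.2403i - 0.6701j + 0.2674k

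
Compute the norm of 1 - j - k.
√3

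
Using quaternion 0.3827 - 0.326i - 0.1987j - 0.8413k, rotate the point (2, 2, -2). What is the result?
(-0.235, -3.453, 0.154)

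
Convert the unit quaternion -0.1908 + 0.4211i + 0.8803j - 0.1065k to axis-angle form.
axis = (0.429, 0.8968, -0.1085), θ = 202°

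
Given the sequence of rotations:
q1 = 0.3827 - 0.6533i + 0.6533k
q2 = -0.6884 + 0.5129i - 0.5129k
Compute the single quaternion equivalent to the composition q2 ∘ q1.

q2 · q1 = 0.4067 + 0.646i - 0.646k
0.4067 + 0.646i - 0.646k


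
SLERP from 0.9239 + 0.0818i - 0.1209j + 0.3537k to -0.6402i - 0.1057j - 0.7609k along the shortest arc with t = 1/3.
0.722 + 0.3378i - 0.0493j + 0.6019k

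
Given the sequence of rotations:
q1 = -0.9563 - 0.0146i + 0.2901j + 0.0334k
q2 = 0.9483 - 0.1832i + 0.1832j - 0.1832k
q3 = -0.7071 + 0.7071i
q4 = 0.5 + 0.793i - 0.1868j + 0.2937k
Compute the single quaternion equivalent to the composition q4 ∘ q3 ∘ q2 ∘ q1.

q2 · q1 = -0.9566 + 0.2206i + 0.1087j + 0.1564k
q3 · q2 · q1 = 0.5204 - 0.8324i - 0.1875j - 0.0337k
q4 · q3 · q2 · q1 = 0.8952 + 0.0578i - 0.4087j - 0.1682k
0.8952 + 0.0578i - 0.4087j - 0.1682k


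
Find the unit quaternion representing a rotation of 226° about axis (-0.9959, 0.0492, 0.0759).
-0.3907 - 0.9167i + 0.0453j + 0.0699k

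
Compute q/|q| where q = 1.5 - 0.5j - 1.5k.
0.6882 - 0.2294j - 0.6882k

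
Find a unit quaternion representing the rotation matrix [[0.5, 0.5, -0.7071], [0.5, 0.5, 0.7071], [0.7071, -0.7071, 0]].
0.7071 - 0.5i - 0.5j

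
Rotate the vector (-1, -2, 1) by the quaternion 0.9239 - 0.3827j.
(-1.414, -2, 0)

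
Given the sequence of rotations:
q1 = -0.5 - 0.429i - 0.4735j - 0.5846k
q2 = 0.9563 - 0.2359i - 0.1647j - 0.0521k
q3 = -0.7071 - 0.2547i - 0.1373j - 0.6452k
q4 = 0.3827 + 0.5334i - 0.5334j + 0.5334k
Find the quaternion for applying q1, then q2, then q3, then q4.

q2 · q1 = -0.6878 - 0.2207i - 0.486j - 0.492k
q3 · q2 · q1 = 0.046 + 0.0852i + 0.4552j + 0.8851k
q4 · q3 · q2 · q1 = -0.2572 - 0.6578i - 0.277j + 0.6515k
-0.2572 - 0.6578i - 0.277j + 0.6515k


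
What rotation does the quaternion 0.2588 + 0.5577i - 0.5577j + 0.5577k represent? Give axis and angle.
axis = (√3/3, -√3/3, √3/3), θ = 5π/6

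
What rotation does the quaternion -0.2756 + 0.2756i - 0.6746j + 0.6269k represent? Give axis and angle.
axis = (0.2867, -0.7018, 0.6522), θ = 212°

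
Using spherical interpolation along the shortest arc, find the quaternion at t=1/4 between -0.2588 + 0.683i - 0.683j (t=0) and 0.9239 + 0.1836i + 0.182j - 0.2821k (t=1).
-0.5345 + 0.5292i - 0.6521j + 0.0948k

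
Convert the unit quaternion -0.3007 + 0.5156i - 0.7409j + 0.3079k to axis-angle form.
axis = (0.5406, -0.7769, 0.3228), θ = 215°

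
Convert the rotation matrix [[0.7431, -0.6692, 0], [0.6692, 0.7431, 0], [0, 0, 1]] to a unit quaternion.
0.9336 + 0.3584k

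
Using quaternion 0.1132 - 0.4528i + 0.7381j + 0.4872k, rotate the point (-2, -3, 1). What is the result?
(3.191, 1.592, -1.133)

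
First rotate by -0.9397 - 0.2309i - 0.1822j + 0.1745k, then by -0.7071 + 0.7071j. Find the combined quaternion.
0.7933 + 0.2867i - 0.5356j + 0.0399k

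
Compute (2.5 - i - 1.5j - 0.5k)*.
2.5 + i + 1.5j + 0.5k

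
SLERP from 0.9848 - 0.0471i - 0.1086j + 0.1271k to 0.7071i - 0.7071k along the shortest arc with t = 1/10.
0.9569 - 0.1485i - 0.1055j + 0.2263k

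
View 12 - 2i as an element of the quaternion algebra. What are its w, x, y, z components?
12 - 2i + 0j + 0k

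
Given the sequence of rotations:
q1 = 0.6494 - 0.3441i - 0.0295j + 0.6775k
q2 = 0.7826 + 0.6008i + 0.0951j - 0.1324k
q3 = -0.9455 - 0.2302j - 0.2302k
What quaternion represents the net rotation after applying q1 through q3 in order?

q2 · q1 = 0.8075 + 0.1814i - 0.3228j + 0.4592k
q3 · q2 · q1 = -0.7321 - 0.3515i + 0.0776j - 0.5783k
-0.7321 - 0.3515i + 0.0776j - 0.5783k


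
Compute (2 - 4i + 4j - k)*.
2 + 4i - 4j + k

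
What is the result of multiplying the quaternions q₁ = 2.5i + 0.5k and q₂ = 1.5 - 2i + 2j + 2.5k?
3.75 + 2.75i - 7.25j + 5.75k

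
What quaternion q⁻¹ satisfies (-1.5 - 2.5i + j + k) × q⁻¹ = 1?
-0.1429 + 0.2381i - 0.0952j - 0.0952k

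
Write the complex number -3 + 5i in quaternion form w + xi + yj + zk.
-3 + 5i + 0j + 0k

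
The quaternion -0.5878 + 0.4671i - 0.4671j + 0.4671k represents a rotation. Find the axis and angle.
axis = (√3/3, -√3/3, √3/3), θ = 252°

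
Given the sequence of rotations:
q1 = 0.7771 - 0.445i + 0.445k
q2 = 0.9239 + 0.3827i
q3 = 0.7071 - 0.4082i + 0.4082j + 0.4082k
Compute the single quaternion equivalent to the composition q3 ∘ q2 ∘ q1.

q2 · q1 = 0.8883 - 0.1137i - 0.1703j + 0.4111k
q3 · q2 · q1 = 0.4834 - 0.2057i + 0.3636j + 0.7692k
0.4834 - 0.2057i + 0.3636j + 0.7692k


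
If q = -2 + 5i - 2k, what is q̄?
-2 - 5i + 2k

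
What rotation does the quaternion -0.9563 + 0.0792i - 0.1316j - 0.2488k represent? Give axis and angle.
axis = (0.2709, -0.4501, -0.8509), θ = 326°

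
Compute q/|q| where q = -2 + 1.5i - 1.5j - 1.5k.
-0.61 + 0.4575i - 0.4575j - 0.4575k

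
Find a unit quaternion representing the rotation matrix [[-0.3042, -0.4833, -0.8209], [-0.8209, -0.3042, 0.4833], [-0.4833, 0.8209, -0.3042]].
-0.1478 - 0.571i + 0.571j + 0.571k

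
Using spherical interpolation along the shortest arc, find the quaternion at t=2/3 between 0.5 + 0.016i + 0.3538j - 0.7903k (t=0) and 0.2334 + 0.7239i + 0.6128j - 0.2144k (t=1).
0.369 + 0.5416i + 0.5921j - 0.4689k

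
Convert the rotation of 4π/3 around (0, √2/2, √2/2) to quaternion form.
-0.5 + 0.6124j + 0.6124k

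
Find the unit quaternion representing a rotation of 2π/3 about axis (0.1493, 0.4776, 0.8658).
0.5 + 0.1293i + 0.4136j + 0.7498k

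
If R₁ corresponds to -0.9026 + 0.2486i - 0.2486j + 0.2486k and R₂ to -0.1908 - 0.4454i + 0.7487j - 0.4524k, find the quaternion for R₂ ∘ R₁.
0.5815 + 0.4282i - 0.6301j + 0.2855k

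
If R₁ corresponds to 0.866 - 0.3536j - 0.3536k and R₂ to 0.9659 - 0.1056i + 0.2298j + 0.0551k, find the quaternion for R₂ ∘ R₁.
0.9372 - 0.1532i - 0.1799j - 0.2565k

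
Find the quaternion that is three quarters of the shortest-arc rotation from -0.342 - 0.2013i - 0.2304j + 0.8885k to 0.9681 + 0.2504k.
-0.9893 - 0.0724i - 0.0828j + 0.0954k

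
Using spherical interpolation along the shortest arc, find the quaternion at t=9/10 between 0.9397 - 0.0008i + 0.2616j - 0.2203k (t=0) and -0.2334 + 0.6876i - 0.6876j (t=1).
0.3387 - 0.6484i + 0.6813j - 0.0278k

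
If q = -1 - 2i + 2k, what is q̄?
-1 + 2i - 2k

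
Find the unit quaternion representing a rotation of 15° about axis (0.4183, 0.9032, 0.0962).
0.9914 + 0.0546i + 0.1179j + 0.0126k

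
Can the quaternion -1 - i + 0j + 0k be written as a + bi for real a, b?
Yes. The quaternion -1 - i has j- and k-coefficients y = z = 0, so it lies in the complex subalgebra spanned by 1 and i.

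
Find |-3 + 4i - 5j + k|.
√51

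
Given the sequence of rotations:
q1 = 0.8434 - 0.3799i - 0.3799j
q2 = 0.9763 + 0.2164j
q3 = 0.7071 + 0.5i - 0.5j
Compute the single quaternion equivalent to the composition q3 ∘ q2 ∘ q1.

q2 · q1 = 0.9056 - 0.3709i - 0.1884j + 0.0822k
q3 · q2 · q1 = 0.7316 + 0.1494i - 0.6271j - 0.2215k
0.7316 + 0.1494i - 0.6271j - 0.2215k


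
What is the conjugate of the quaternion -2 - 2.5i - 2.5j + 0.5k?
-2 + 2.5i + 2.5j - 0.5k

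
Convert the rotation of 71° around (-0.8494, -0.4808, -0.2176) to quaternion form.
0.8141 - 0.4932i - 0.2792j - 0.1264k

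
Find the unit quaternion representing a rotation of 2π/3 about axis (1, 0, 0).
0.5 + 0.866i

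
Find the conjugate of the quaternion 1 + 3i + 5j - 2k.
1 - 3i - 5j + 2k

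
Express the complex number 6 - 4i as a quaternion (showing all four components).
6 - 4i + 0j + 0k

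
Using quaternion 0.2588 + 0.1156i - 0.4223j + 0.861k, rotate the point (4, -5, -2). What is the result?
(-0.602, 5.513, 3.774)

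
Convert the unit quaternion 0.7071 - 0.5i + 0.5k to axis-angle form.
axis = (-√2/2, 0, √2/2), θ = π/2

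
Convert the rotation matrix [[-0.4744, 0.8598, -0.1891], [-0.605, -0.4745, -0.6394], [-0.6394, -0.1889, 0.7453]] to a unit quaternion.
-0.4462 - 0.2524i - 0.2523j + 0.8207k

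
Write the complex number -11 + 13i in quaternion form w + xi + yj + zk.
-11 + 13i + 0j + 0k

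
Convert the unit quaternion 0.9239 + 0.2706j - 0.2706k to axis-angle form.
axis = (0, √2/2, -√2/2), θ = π/4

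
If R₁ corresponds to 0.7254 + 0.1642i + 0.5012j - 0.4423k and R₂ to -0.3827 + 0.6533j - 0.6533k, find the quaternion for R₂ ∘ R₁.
-0.894 - 0.0244i + 0.1748j - 0.4119k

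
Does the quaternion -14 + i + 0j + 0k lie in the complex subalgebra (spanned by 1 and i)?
Yes. The quaternion -14 + i has j- and k-coefficients y = z = 0, so it lies in the complex subalgebra spanned by 1 and i.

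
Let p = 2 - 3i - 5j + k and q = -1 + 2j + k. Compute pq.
7 - 4i + 12j - 5k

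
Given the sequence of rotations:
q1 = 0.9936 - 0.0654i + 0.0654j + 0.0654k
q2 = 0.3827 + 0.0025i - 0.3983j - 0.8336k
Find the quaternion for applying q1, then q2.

q2 · q1 = 0.461 + 0.0059i - 0.3164j - 0.8291k
0.461 + 0.0059i - 0.3164j - 0.8291k


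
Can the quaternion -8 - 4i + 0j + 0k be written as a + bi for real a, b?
Yes. The quaternion -8 - 4i has j- and k-coefficients y = z = 0, so it lies in the complex subalgebra spanned by 1 and i.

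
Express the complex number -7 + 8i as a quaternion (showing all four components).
-7 + 8i + 0j + 0k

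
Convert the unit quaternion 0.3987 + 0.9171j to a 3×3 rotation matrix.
[[-0.6821, 0, 0.7313], [0, 1, 0], [-0.7313, 0, -0.6821]]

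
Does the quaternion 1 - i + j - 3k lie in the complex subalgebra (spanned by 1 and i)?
No. The quaternion 1 - i + j - 3k has j-coefficient y = 1 and k-coefficient z = -3, not both zero, so it does not lie in the complex subalgebra spanned by 1 and i.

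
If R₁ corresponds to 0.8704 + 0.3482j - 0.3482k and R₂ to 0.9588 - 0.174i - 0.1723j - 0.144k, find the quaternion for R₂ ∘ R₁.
0.8444 - 0.0413i + 0.1233j - 0.5198k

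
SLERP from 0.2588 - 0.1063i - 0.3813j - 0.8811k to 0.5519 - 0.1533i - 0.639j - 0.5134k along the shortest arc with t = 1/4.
0.343 - 0.1217i - 0.4598j - 0.81k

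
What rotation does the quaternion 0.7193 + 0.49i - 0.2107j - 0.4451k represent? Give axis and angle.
axis = (0.7053, -0.3033, -0.6407), θ = 88°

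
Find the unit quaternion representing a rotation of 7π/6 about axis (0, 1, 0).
-0.2588 + 0.9659j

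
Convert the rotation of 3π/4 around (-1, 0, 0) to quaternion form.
0.3827 - 0.9239i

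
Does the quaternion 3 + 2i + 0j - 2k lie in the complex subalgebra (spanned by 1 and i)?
No. The quaternion 3 + 2i - 2k has j-coefficient y = 0 and k-coefficient z = -2, not both zero, so it does not lie in the complex subalgebra spanned by 1 and i.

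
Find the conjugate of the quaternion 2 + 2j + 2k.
2 - 2j - 2k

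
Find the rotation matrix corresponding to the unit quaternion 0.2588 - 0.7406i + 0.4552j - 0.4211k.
[[0.2309, -0.4563, 0.8593], [-0.8922, -0.4516, 0], [0.3881, -0.7667, -0.5114]]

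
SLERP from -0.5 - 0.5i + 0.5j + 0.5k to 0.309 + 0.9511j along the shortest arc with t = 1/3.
-0.2579 - 0.3893i + 0.7939j + 0.3893k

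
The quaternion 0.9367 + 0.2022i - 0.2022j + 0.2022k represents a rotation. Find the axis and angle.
axis = (√3/3, -√3/3, √3/3), θ = 41°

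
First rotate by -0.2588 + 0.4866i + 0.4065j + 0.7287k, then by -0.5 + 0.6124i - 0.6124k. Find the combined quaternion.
0.2777 - 0.1528i - 0.9475j + 0.0431k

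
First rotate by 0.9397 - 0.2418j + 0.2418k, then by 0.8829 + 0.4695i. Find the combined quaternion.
0.8297 + 0.4412i - 0.327j + 0.1k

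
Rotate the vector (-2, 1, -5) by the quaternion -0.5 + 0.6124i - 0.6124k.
(2.638, -4.787, -0.362)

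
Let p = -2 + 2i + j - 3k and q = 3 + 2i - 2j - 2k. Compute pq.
-14 - 6i + 5j - 11k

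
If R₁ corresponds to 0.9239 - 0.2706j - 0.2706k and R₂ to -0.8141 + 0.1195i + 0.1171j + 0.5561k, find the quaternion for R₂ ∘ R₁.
-0.57 + 0.2292i + 0.3608j + 0.7017k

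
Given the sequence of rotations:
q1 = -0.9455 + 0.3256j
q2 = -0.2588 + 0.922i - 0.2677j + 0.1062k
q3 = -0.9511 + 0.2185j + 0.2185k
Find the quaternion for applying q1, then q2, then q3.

q2 · q1 = 0.3319 - 0.9063i + 0.1688j + 0.1998k
q3 · q2 · q1 = -0.3962 + 0.8688i - 0.2861j + 0.0805k
-0.3962 + 0.8688i - 0.2861j + 0.0805k


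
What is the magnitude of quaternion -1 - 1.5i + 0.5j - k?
2.121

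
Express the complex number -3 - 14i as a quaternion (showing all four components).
-3 - 14i + 0j + 0k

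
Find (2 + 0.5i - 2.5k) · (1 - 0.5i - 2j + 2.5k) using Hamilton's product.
8.5 - 5.5i - 4j + 1.5k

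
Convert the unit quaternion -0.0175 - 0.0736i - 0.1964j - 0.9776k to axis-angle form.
axis = (-0.0736, -0.1964, -0.9778), θ = 182°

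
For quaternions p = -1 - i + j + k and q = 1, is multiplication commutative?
Yes: pq = qp = -1 - i + j + k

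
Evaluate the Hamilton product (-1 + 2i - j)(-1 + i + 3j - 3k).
2 + 4j + 10k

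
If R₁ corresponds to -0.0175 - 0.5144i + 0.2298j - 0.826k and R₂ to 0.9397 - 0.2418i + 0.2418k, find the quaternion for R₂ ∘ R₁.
0.0589 - 0.5347i - 0.1082j - 0.836k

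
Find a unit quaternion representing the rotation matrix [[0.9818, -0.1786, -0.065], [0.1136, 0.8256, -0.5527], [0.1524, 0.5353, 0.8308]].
0.9537 + 0.2852i - 0.057j + 0.0766k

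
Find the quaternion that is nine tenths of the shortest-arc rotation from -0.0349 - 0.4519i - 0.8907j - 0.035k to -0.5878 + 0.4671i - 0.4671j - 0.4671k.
-0.568 + 0.386i - 0.569j - 0.4524k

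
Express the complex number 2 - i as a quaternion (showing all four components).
2 - i + 0j + 0k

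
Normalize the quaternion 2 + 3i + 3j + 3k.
0.3592 + 0.5388i + 0.5388j + 0.5388k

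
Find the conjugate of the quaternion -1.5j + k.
1.5j - k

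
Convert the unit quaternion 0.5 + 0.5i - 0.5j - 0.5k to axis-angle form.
axis = (√3/3, -√3/3, -√3/3), θ = 2π/3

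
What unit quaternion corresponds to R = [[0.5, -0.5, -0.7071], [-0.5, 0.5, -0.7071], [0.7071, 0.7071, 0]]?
0.7071 + 0.5i - 0.5j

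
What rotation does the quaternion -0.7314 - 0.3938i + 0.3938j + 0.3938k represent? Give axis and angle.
axis = (-√3/3, √3/3, √3/3), θ = 274°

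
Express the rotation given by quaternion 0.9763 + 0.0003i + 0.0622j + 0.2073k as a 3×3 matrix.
[[0.9063, -0.4047, 0.1216], [0.4048, 0.9141, 0.0252], [-0.1213, 0.0264, 0.9923]]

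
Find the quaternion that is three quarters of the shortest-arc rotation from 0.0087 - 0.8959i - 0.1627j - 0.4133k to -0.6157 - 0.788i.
-0.4819 - 0.8676i - 0.045j - 0.1143k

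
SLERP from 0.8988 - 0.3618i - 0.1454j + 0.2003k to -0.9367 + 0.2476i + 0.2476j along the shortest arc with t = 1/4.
0.9139 - 0.3352i - 0.1721j + 0.1509k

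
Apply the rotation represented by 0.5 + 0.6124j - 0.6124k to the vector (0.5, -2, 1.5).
(-0.556, -1.931, 1.569)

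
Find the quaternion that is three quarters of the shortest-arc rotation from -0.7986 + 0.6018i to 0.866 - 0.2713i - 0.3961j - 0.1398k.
-0.8732 + 0.3657i + 0.3037j + 0.1072k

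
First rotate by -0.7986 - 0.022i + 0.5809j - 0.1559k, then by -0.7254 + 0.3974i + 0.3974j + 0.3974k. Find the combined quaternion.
0.4192 - 0.5942i - 0.6855j + 0.0353k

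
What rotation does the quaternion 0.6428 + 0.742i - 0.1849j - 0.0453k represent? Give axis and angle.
axis = (0.9686, -0.2414, -0.0591), θ = 100°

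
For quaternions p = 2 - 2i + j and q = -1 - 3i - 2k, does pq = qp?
No: pq = -8 - 6i - 5j - k ≠ -8 - 2i + 3j - 7k = qp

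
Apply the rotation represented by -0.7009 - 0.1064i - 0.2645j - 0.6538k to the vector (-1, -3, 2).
(3.595, -0.947, 0.421)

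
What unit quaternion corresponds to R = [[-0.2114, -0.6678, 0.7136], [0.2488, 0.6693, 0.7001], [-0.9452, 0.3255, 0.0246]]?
0.6088 - 0.1538i + 0.6812j + 0.3764k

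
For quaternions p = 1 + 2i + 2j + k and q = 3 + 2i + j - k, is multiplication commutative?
No: pq = -2 + 5i + 11j ≠ -2 + 11i + 3j + 4k = qp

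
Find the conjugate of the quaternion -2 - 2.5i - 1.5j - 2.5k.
-2 + 2.5i + 1.5j + 2.5k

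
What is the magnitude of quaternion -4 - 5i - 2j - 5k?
√70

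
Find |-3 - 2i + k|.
√14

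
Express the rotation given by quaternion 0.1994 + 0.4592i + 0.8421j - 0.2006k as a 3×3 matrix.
[[-0.4987, 0.8534, 0.1516], [0.6934, 0.4978, -0.521], [-0.5201, -0.1547, -0.84]]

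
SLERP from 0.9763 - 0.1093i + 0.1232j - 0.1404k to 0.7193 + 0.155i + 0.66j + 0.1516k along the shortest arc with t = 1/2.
0.9075 + 0.0245i + 0.4192j + 0.006k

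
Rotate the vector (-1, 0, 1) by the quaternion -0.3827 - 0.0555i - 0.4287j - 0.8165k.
(1.12, -0.015, 0.864)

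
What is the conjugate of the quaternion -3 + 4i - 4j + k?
-3 - 4i + 4j - k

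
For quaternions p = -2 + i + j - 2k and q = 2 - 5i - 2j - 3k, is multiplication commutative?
No: pq = -3 + 5i + 19j + 5k ≠ -3 + 19i - 7j - k = qp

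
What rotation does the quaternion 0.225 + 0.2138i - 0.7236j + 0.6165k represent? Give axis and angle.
axis = (0.2194, -0.7426, 0.6327), θ = 154°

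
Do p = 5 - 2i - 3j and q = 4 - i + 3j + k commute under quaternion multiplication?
No: pq = 27 - 16i + 5j - 4k ≠ 27 - 10i + j + 14k = qp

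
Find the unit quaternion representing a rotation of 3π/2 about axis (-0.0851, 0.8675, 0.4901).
-0.7071 - 0.0602i + 0.6134j + 0.3466k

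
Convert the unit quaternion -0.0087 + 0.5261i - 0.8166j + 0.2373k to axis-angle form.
axis = (0.5261, -0.8166, 0.2373), θ = 181°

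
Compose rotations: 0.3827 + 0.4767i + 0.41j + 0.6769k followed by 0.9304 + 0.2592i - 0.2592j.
0.3388 + 0.3673i + 0.1068j + 0.8596k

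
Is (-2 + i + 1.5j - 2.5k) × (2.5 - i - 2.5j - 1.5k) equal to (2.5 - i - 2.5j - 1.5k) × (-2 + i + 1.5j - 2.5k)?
No: pq = -4 - 4i + 12.75j - 4.25k ≠ -4 + 13i + 4.75j - 2.25k = qp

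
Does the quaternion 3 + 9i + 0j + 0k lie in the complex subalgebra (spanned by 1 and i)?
Yes. The quaternion 3 + 9i has j- and k-coefficients y = z = 0, so it lies in the complex subalgebra spanned by 1 and i.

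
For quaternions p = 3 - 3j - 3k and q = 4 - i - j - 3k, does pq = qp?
No: pq = 3i - 12j - 24k ≠ -9i - 18j - 18k = qp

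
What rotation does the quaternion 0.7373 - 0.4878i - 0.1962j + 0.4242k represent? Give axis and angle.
axis = (-0.7221, -0.2904, 0.6279), θ = 85°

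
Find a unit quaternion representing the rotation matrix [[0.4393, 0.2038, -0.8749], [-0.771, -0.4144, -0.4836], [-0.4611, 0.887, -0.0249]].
0.5 + 0.6853i - 0.2069j - 0.4874k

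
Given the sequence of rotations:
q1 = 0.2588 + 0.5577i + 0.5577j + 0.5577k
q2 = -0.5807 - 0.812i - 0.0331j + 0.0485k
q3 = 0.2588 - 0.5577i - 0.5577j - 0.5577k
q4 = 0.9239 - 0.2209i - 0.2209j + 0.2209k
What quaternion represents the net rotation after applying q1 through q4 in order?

q2 · q1 = 0.294 - 0.5795i + 0.1475j - 0.7457k
q3 · q2 · q1 = -0.5807 + 0.1842i - 0.2185j - 0.7624k
q4 · q3 · q2 · q1 = -0.3757 + 0.5151i - 0.2013j - 0.7437k
-0.3757 + 0.5151i - 0.2013j - 0.7437k


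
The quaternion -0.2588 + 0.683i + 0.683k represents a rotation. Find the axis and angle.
axis = (√2/2, 0, √2/2), θ = 7π/6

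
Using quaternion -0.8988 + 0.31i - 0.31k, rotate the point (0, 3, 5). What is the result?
(-2.633, 4.633, 2.367)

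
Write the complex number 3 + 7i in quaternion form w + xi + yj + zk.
3 + 7i + 0j + 0k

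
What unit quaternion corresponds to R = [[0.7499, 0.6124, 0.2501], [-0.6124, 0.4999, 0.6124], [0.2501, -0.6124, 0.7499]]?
0.866 - 0.3536i - 0.3536k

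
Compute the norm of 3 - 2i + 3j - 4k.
√38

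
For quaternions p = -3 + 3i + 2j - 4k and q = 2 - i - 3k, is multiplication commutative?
No: pq = -15 + 3i + 17j + 3k ≠ -15 + 15i - 9j - k = qp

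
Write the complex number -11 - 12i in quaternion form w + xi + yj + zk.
-11 - 12i + 0j + 0k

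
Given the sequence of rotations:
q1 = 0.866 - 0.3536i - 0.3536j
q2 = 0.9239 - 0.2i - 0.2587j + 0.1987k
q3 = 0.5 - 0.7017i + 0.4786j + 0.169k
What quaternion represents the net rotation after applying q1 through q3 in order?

q2 · q1 = 0.6379 - 0.4296i - 0.621j + 0.1513k
q3 · q2 · q1 = 0.2891 - 0.4851i + 0.0284j + 0.8248k
0.2891 - 0.4851i + 0.0284j + 0.8248k


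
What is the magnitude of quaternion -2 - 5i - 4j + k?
√46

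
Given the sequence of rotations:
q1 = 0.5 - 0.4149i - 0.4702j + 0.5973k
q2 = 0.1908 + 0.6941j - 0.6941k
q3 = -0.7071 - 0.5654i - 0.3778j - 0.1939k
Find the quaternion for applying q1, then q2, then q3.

q2 · q1 = 0.8364 + 0.0091i + 0.5453j + 0.0549k
q3 · q2 · q1 = -0.3696 - 0.3943i - 0.6723j - 0.5059k
-0.3696 - 0.3943i - 0.6723j - 0.5059k


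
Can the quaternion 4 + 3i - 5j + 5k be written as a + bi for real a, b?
No. The quaternion 4 + 3i - 5j + 5k has j-coefficient y = -5 and k-coefficient z = 5, not both zero, so it does not lie in the complex subalgebra spanned by 1 and i.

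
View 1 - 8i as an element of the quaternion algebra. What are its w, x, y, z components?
1 - 8i + 0j + 0k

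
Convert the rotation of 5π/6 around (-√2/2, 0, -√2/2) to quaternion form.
0.2588 - 0.683i - 0.683k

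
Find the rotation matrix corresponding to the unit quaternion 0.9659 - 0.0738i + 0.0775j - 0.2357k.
[[0.8769, 0.4439, 0.1845], [-0.4668, 0.878, 0.106], [-0.1149, -0.1791, 0.9771]]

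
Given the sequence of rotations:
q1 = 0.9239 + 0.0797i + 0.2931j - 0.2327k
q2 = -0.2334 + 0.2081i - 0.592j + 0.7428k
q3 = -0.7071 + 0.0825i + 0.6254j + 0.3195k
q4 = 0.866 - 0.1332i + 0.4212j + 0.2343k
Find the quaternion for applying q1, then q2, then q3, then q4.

q2 · q1 = 0.1141 + 0.0937i - 0.5077j + 0.8488k
q3 · q2 · q1 = -0.0421 + 0.6362i + 0.3903j - 0.6642k
q4 · q3 · q2 · q1 = 0.0395 + 0.1853i + 0.3809j - 0.905k
0.0395 + 0.1853i + 0.3809j - 0.905k


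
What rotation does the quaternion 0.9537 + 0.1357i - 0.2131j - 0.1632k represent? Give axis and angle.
axis = (0.4512, -0.7085, -0.5426), θ = 35°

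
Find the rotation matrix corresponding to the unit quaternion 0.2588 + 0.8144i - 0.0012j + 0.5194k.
[[0.4604, -0.2708, 0.8454], [0.2669, -0.866, -0.4228], [0.8466, 0.4203, -0.3265]]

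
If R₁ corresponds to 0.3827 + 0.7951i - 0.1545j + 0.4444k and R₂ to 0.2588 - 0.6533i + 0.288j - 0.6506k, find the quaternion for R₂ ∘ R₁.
0.9521 - 0.0168i - 0.1567j - 0.262k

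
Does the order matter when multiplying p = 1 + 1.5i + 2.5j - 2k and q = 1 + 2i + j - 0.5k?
Yes: pq = -5.5 + 4.25i + 0.25j - 6k ≠ -5.5 + 2.75i + 6.75j + k = qp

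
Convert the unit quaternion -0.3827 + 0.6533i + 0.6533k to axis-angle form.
axis = (√2/2, 0, √2/2), θ = 5π/4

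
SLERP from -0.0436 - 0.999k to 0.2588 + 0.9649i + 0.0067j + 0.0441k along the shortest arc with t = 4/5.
-0.2558 - 0.905i - 0.0063j - 0.34k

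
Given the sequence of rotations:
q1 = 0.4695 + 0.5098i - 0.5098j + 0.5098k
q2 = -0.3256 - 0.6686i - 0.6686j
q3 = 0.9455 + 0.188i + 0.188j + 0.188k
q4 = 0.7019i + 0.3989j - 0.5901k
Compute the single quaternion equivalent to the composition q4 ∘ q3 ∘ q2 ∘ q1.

q2 · q1 = -0.1529 - 0.8208i + 0.1929j + 0.5157k
q3 · q2 · q1 = -0.1235 - 0.7441i - 0.0976j + 0.6494k
q4 · q3 · q2 · q1 = 0.9444 + 0.1148i - 0.066j + 0.3012k
0.9444 + 0.1148i - 0.066j + 0.3012k


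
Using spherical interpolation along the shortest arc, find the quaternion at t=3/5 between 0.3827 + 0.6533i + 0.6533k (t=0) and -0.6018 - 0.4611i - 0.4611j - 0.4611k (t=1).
0.5355 + 0.5616i + 0.2872j + 0.5616k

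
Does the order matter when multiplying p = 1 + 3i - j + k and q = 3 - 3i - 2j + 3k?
Yes: pq = 7 + 5i - 17j - 3k ≠ 7 + 7i + 7j + 15k = qp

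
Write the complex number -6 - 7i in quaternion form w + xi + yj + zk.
-6 - 7i + 0j + 0k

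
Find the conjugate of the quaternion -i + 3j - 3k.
i - 3j + 3k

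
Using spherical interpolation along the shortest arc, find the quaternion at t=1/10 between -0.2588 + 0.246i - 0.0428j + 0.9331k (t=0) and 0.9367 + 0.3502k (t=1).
-0.1135 + 0.2402i - 0.0418j + 0.9632k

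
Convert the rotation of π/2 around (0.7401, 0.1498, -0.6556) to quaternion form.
0.7071 + 0.5233i + 0.1059j - 0.4636k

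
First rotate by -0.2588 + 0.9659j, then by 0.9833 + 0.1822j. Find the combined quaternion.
-0.4305 + 0.9026j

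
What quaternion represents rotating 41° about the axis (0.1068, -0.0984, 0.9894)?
0.9367 + 0.0374i - 0.0345j + 0.3465k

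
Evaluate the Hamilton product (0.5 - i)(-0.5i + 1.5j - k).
-0.5 - 0.25i - 0.25j - 2k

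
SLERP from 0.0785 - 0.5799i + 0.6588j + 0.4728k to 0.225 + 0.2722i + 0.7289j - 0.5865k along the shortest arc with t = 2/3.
0.2282 - 0.0496i + 0.9347j - 0.268k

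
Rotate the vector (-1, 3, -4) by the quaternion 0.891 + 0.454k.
(-3.015, 0.954, -4)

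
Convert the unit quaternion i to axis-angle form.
axis = (1, 0, 0), θ = π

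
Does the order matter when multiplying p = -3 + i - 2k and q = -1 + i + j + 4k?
Yes: pq = 10 - 2i - 9j - 9k ≠ 10 - 6i + 3j - 11k = qp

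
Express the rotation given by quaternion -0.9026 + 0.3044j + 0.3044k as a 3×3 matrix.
[[0.6294, 0.5495, -0.5495], [-0.5495, 0.8147, 0.1853], [0.5495, 0.1853, 0.8147]]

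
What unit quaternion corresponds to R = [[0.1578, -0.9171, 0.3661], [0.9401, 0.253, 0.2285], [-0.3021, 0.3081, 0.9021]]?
0.7604 + 0.0262i + 0.2197j + 0.6106k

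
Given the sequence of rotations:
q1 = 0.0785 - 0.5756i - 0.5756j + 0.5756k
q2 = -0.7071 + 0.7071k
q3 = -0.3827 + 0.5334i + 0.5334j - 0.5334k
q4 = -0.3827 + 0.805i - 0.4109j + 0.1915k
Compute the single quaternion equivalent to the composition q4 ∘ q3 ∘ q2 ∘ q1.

q2 · q1 = -0.4625 + 0.814i - 0.3515k
q3 · q2 · q1 = -0.4447 - 0.7457i - 0.4934j - 0.053k
q4 · q3 · q2 · q1 = 0.5779 + 0.0437i + 0.2714j - 0.7685k
0.5779 + 0.0437i + 0.2714j - 0.7685k
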